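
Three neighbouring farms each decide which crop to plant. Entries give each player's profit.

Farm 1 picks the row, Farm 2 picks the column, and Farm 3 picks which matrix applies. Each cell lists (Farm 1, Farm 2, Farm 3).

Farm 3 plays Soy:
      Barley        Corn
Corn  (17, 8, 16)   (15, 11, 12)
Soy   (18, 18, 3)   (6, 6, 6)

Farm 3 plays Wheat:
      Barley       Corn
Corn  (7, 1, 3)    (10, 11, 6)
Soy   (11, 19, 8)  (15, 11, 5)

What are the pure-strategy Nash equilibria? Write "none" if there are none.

Mark each player's best response to every combination of opponents' strategies; a profile where every player is best-responding is a pure Nash equilibrium.
Farm 1 against (Barley, Soy): payoffs 17, 18 → best response Soy.
Farm 1 against (Barley, Wheat): payoffs 7, 11 → best response Soy.
Farm 1 against (Corn, Soy): payoffs 15, 6 → best response Corn.
Farm 1 against (Corn, Wheat): payoffs 10, 15 → best response Soy.
Farm 2 against (Corn, Soy): payoffs 8, 11 → best response Corn.
Farm 2 against (Corn, Wheat): payoffs 1, 11 → best response Corn.
Farm 2 against (Soy, Soy): payoffs 18, 6 → best response Barley.
Farm 2 against (Soy, Wheat): payoffs 19, 11 → best response Barley.
Farm 3 against (Corn, Barley): payoffs 16, 3 → best response Soy.
Farm 3 against (Corn, Corn): payoffs 12, 6 → best response Soy.
Farm 3 against (Soy, Barley): payoffs 3, 8 → best response Wheat.
Farm 3 against (Soy, Corn): payoffs 6, 5 → best response Soy.
Mutual best responses: (Corn, Corn, Soy); (Soy, Barley, Wheat).

The pure Nash equilibria are (Corn, Corn, Soy); (Soy, Barley, Wheat).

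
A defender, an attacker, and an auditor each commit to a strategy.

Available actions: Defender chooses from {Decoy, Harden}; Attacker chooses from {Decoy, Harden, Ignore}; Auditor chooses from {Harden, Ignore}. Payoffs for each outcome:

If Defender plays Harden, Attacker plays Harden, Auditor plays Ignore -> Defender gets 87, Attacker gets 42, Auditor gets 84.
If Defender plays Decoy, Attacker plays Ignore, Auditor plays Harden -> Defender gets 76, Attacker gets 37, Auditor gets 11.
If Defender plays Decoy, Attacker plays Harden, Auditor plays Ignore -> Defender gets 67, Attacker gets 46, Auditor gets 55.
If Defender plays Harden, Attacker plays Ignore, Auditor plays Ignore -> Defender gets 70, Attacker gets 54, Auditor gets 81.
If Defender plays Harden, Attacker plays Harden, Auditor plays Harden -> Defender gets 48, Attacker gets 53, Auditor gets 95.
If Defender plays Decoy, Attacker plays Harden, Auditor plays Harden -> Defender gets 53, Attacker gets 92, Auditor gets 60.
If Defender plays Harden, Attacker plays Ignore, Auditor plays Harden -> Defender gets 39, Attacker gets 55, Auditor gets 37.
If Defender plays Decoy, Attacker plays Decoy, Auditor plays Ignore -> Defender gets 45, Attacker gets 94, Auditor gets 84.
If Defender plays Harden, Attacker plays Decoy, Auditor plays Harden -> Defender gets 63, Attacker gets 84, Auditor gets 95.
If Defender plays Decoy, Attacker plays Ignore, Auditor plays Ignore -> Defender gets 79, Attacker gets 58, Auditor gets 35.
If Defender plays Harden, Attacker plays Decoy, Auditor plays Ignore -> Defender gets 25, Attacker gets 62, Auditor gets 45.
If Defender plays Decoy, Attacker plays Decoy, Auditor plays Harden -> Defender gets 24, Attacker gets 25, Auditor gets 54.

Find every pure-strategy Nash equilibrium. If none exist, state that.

For each strategy profile, look for a profitable unilateral deviation.
(Decoy, Decoy, Harden): Defender can switch to Harden (24 → 63). Not NE.
(Decoy, Decoy, Ignore): Defender gets 45, best alternative 25; Attacker gets 94, best alternative 58; Auditor gets 84, best alternative 54. No profitable deviation — NE.
(Decoy, Harden, Harden): Defender gets 53, best alternative 48; Attacker gets 92, best alternative 37; Auditor gets 60, best alternative 55. No profitable deviation — NE.
(Decoy, Harden, Ignore): Defender can switch to Harden (67 → 87). Not NE.
(Decoy, Ignore, Harden): Attacker can switch to Harden (37 → 92). Not NE.
(Decoy, Ignore, Ignore): Attacker can switch to Decoy (58 → 94). Not NE.
(Harden, Decoy, Harden): Defender gets 63, best alternative 24; Attacker gets 84, best alternative 55; Auditor gets 95, best alternative 45. No profitable deviation — NE.
(Harden, Decoy, Ignore): Defender can switch to Decoy (25 → 45). Not NE.
(Harden, Harden, Harden): Defender can switch to Decoy (48 → 53). Not NE.
(Harden, Harden, Ignore): Attacker can switch to Decoy (42 → 62). Not NE.
(Harden, Ignore, Harden): Defender can switch to Decoy (39 → 76). Not NE.
(The remaining 1 profile has a profitable deviation by the same check.)

The pure Nash equilibria are (Decoy, Decoy, Ignore), (Decoy, Harden, Harden), (Harden, Decoy, Harden).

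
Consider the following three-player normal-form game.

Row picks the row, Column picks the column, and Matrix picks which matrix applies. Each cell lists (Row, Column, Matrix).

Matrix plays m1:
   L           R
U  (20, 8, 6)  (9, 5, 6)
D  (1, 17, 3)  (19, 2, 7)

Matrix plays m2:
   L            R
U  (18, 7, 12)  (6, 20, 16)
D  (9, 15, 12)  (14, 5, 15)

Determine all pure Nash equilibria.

Row against (L, m1): payoffs 20, 1 → best response U.
Row against (L, m2): payoffs 18, 9 → best response U.
Row against (R, m1): payoffs 9, 19 → best response D.
Row against (R, m2): payoffs 6, 14 → best response D.
Column against (U, m1): payoffs 8, 5 → best response L.
Column against (U, m2): payoffs 7, 20 → best response R.
Column against (D, m1): payoffs 17, 2 → best response L.
Column against (D, m2): payoffs 15, 5 → best response L.
Matrix against (U, L): payoffs 6, 12 → best response m2.
Matrix against (U, R): payoffs 6, 16 → best response m2.
Matrix against (D, L): payoffs 3, 12 → best response m2.
Matrix against (D, R): payoffs 7, 15 → best response m2.
No profile is a mutual best response for all players.

none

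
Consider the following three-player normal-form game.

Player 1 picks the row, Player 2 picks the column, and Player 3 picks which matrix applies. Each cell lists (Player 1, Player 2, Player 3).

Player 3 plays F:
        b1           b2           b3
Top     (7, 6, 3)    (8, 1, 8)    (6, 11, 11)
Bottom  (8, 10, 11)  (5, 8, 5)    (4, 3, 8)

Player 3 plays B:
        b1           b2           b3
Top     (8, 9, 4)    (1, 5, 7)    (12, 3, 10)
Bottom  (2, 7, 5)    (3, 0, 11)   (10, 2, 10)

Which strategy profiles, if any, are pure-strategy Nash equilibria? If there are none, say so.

(Top, b1, F): Player 1 can switch to Bottom (7 → 8). Not NE.
(Top, b1, B): Player 1 gets 8, best alternative 2; Player 2 gets 9, best alternative 5; Player 3 gets 4, best alternative 3. No profitable deviation — NE.
(Top, b2, F): Player 2 can switch to b1 (1 → 6). Not NE.
(Top, b2, B): Player 1 can switch to Bottom (1 → 3). Not NE.
(Top, b3, F): Player 1 gets 6, best alternative 4; Player 2 gets 11, best alternative 6; Player 3 gets 11, best alternative 10. No profitable deviation — NE.
(Top, b3, B): Player 2 can switch to b1 (3 → 9). Not NE.
(Bottom, b1, F): Player 1 gets 8, best alternative 7; Player 2 gets 10, best alternative 8; Player 3 gets 11, best alternative 5. No profitable deviation — NE.
(Bottom, b1, B): Player 1 can switch to Top (2 → 8). Not NE.
(Bottom, b2, F): Player 1 can switch to Top (5 → 8). Not NE.
(Bottom, b2, B): Player 2 can switch to b1 (0 → 7). Not NE.
(Bottom, b3, F): Player 1 can switch to Top (4 → 6). Not NE.
(Bottom, b3, B): Player 1 can switch to Top (10 → 12). Not NE.

Pure-strategy Nash equilibria: (Top, b1, B); (Top, b3, F); (Bottom, b1, F)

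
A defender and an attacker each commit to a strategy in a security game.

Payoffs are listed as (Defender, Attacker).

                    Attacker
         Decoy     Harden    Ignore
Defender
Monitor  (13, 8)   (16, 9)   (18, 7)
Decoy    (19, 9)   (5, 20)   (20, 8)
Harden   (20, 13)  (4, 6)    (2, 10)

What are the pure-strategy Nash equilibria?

(Monitor, Harden) and (Harden, Decoy)

(Monitor, Decoy): Defender can switch to Decoy (13 → 19). Not NE.
(Monitor, Harden): Defender gets 16, best alternative 5; Attacker gets 9, best alternative 8. No profitable deviation — NE.
(Monitor, Ignore): Defender can switch to Decoy (18 → 20). Not NE.
(Decoy, Decoy): Defender can switch to Harden (19 → 20). Not NE.
(Decoy, Harden): Defender can switch to Monitor (5 → 16). Not NE.
(Decoy, Ignore): Attacker can switch to Decoy (8 → 9). Not NE.
(Harden, Decoy): Defender gets 20, best alternative 19; Attacker gets 13, best alternative 10. No profitable deviation — NE.
(Harden, Harden): Defender can switch to Monitor (4 → 16). Not NE.
(Harden, Ignore): Defender can switch to Monitor (2 → 18). Not NE.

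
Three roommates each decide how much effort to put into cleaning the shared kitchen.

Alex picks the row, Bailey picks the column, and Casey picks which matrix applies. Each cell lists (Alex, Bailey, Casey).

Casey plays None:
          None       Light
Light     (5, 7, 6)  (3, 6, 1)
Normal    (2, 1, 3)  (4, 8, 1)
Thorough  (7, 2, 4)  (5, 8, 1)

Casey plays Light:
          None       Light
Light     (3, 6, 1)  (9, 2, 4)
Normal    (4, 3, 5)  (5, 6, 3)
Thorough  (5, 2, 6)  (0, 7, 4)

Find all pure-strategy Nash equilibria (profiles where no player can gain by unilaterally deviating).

Alex against (None, None): payoffs 5, 2, 7 → best response Thorough.
Alex against (None, Light): payoffs 3, 4, 5 → best response Thorough.
Alex against (Light, None): payoffs 3, 4, 5 → best response Thorough.
Alex against (Light, Light): payoffs 9, 5, 0 → best response Light.
Bailey against (Light, None): payoffs 7, 6 → best response None.
Bailey against (Light, Light): payoffs 6, 2 → best response None.
Bailey against (Normal, None): payoffs 1, 8 → best response Light.
Bailey against (Normal, Light): payoffs 3, 6 → best response Light.
Bailey against (Thorough, None): payoffs 2, 8 → best response Light.
Bailey against (Thorough, Light): payoffs 2, 7 → best response Light.
Casey against (Light, None): payoffs 6, 1 → best response None.
Casey against (Light, Light): payoffs 1, 4 → best response Light.
Casey against (Normal, None): payoffs 3, 5 → best response Light.
Casey against (Normal, Light): payoffs 1, 3 → best response Light.
Casey against (Thorough, None): payoffs 4, 6 → best response Light.
Casey against (Thorough, Light): payoffs 1, 4 → best response Light.
No profile is a mutual best response for all players.

There is no pure-strategy Nash equilibrium.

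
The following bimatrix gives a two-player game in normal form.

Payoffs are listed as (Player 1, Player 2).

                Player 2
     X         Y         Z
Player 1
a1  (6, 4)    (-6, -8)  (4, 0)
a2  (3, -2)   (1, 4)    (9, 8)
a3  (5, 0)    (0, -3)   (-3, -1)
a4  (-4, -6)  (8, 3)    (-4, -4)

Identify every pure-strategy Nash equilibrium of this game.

Pure-strategy Nash equilibria: (a1, X); (a2, Z); (a4, Y)

(a1, X): Player 1 gets 6, best alternative 5; Player 2 gets 4, best alternative 0. No profitable deviation — NE.
(a1, Y): Player 1 can switch to a2 (-6 → 1). Not NE.
(a1, Z): Player 1 can switch to a2 (4 → 9). Not NE.
(a2, X): Player 1 can switch to a1 (3 → 6). Not NE.
(a2, Y): Player 1 can switch to a4 (1 → 8). Not NE.
(a2, Z): Player 1 gets 9, best alternative 4; Player 2 gets 8, best alternative 4. No profitable deviation — NE.
(a3, X): Player 1 can switch to a1 (5 → 6). Not NE.
(a3, Y): Player 1 can switch to a2 (0 → 1). Not NE.
(a3, Z): Player 1 can switch to a1 (-3 → 4). Not NE.
(a4, X): Player 1 can switch to a1 (-4 → 6). Not NE.
(a4, Y): Player 1 gets 8, best alternative 1; Player 2 gets 3, best alternative -4. No profitable deviation — NE.
(a4, Z): Player 1 can switch to a1 (-4 → 4). Not NE.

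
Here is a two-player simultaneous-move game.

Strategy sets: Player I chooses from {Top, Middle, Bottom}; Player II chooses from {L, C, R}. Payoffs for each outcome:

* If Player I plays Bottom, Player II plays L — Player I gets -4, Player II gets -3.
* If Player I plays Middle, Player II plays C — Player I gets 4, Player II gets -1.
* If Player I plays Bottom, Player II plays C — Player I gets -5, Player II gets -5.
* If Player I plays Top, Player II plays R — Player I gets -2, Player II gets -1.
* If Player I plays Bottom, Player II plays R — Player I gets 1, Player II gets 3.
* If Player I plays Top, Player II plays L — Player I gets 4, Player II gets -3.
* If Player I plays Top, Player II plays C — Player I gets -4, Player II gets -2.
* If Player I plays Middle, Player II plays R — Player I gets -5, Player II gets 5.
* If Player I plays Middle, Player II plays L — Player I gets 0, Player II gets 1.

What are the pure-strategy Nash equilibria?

The unique pure-strategy Nash equilibrium is (Bottom, R).

Player I against L: payoffs 4, 0, -4 → best response Top.
Player I against C: payoffs -4, 4, -5 → best response Middle.
Player I against R: payoffs -2, -5, 1 → best response Bottom.
Player II against Top: payoffs -3, -2, -1 → best response R.
Player II against Middle: payoffs 1, -1, 5 → best response R.
Player II against Bottom: payoffs -3, -5, 3 → best response R.
Mutual best responses: (Bottom, R).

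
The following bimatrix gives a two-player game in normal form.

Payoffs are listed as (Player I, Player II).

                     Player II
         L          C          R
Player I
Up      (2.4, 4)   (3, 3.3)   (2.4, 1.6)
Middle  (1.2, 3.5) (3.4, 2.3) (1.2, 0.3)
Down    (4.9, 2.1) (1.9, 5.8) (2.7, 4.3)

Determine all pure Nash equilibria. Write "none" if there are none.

This game has no pure Nash equilibrium.

(Up, L): Player I can switch to Down (2.4 → 4.9). Not NE.
(Up, C): Player I can switch to Middle (3 → 3.4). Not NE.
(Up, R): Player I can switch to Down (2.4 → 2.7). Not NE.
(Middle, L): Player I can switch to Up (1.2 → 2.4). Not NE.
(Middle, C): Player II can switch to L (2.3 → 3.5). Not NE.
(Middle, R): Player I can switch to Up (1.2 → 2.4). Not NE.
(Down, L): Player II can switch to C (2.1 → 5.8). Not NE.
(Down, C): Player I can switch to Up (1.9 → 3). Not NE.
(The remaining 1 profile has a profitable deviation by the same check.)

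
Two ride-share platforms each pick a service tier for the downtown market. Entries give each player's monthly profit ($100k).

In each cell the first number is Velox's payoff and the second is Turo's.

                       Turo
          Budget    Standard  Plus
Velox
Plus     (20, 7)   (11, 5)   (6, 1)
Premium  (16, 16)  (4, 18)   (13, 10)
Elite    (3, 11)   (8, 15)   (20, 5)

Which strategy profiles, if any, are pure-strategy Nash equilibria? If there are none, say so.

The unique pure-strategy Nash equilibrium is (Plus, Budget).

Velox against Budget: payoffs 20, 16, 3 → best response Plus.
Velox against Standard: payoffs 11, 4, 8 → best response Plus.
Velox against Plus: payoffs 6, 13, 20 → best response Elite.
Turo against Plus: payoffs 7, 5, 1 → best response Budget.
Turo against Premium: payoffs 16, 18, 10 → best response Standard.
Turo against Elite: payoffs 11, 15, 5 → best response Standard.
Mutual best responses: (Plus, Budget).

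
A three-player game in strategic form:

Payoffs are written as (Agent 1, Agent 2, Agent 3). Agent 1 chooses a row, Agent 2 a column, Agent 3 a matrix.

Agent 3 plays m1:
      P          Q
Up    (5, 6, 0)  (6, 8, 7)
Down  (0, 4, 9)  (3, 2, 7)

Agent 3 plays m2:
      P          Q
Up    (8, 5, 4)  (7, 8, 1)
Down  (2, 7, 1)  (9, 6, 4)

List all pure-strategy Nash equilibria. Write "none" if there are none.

For each strategy profile, look for a profitable unilateral deviation.
(Up, P, m1): Agent 2 can switch to Q (6 → 8). Not NE.
(Up, P, m2): Agent 2 can switch to Q (5 → 8). Not NE.
(Up, Q, m1): Agent 1 gets 6, best alternative 3; Agent 2 gets 8, best alternative 6; Agent 3 gets 7, best alternative 1. No profitable deviation — NE.
(Up, Q, m2): Agent 1 can switch to Down (7 → 9). Not NE.
(Down, P, m1): Agent 1 can switch to Up (0 → 5). Not NE.
(Down, P, m2): Agent 1 can switch to Up (2 → 8). Not NE.
(Down, Q, m1): Agent 1 can switch to Up (3 → 6). Not NE.
(Down, Q, m2): Agent 2 can switch to P (6 → 7). Not NE.

(Up, Q, m1)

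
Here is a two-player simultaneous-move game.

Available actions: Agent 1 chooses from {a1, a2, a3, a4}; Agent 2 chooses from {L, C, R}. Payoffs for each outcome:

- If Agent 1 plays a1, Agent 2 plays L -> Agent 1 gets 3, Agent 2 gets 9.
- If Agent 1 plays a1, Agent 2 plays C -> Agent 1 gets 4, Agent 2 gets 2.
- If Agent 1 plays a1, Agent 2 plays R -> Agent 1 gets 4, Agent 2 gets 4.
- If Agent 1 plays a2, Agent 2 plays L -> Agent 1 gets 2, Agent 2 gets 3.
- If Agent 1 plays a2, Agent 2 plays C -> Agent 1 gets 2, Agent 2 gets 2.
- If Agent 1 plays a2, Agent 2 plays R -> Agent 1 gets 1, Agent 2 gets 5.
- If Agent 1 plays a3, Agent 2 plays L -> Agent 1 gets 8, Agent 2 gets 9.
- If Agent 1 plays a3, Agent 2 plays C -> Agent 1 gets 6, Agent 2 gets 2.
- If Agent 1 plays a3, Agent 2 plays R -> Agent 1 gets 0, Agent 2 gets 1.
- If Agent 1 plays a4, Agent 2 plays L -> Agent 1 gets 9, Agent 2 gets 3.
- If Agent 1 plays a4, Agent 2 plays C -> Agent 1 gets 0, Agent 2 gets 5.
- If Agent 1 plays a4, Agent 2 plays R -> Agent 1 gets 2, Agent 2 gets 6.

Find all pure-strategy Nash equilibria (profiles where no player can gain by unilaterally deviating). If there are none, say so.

(a1, L): Agent 1 can switch to a3 (3 → 8). Not NE.
(a1, C): Agent 1 can switch to a3 (4 → 6). Not NE.
(a1, R): Agent 2 can switch to L (4 → 9). Not NE.
(a2, L): Agent 1 can switch to a1 (2 → 3). Not NE.
(a2, C): Agent 1 can switch to a1 (2 → 4). Not NE.
(a2, R): Agent 1 can switch to a1 (1 → 4). Not NE.
(a3, L): Agent 1 can switch to a4 (8 → 9). Not NE.
(a3, C): Agent 2 can switch to L (2 → 9). Not NE.
(a3, R): Agent 1 can switch to a1 (0 → 4). Not NE.
(a4, L): Agent 2 can switch to C (3 → 5). Not NE.
(The remaining 2 profiles each have a profitable deviation by the same check.)

No pure-strategy Nash equilibrium.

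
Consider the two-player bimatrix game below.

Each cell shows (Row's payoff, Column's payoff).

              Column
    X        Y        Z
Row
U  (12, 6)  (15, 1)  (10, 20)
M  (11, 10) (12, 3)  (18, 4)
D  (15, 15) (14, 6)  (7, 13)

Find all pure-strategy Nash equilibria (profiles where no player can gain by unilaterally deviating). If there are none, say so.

Row against X: payoffs 12, 11, 15 → best response D.
Row against Y: payoffs 15, 12, 14 → best response U.
Row against Z: payoffs 10, 18, 7 → best response M.
Column against U: payoffs 6, 1, 20 → best response Z.
Column against M: payoffs 10, 3, 4 → best response X.
Column against D: payoffs 15, 6, 13 → best response X.
Mutual best responses: (D, X).

The unique pure-strategy Nash equilibrium is (D, X).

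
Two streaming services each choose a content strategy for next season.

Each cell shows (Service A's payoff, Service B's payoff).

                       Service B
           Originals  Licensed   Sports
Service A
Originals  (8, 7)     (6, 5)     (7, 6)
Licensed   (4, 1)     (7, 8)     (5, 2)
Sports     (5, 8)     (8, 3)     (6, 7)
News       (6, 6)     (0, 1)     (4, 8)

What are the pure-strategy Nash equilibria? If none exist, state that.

Service A against Originals: payoffs 8, 4, 5, 6 → best response Originals.
Service A against Licensed: payoffs 6, 7, 8, 0 → best response Sports.
Service A against Sports: payoffs 7, 5, 6, 4 → best response Originals.
Service B against Originals: payoffs 7, 5, 6 → best response Originals.
Service B against Licensed: payoffs 1, 8, 2 → best response Licensed.
Service B against Sports: payoffs 8, 3, 7 → best response Originals.
Service B against News: payoffs 6, 1, 8 → best response Sports.
Mutual best responses: (Originals, Originals).

Pure NE: (Originals, Originals)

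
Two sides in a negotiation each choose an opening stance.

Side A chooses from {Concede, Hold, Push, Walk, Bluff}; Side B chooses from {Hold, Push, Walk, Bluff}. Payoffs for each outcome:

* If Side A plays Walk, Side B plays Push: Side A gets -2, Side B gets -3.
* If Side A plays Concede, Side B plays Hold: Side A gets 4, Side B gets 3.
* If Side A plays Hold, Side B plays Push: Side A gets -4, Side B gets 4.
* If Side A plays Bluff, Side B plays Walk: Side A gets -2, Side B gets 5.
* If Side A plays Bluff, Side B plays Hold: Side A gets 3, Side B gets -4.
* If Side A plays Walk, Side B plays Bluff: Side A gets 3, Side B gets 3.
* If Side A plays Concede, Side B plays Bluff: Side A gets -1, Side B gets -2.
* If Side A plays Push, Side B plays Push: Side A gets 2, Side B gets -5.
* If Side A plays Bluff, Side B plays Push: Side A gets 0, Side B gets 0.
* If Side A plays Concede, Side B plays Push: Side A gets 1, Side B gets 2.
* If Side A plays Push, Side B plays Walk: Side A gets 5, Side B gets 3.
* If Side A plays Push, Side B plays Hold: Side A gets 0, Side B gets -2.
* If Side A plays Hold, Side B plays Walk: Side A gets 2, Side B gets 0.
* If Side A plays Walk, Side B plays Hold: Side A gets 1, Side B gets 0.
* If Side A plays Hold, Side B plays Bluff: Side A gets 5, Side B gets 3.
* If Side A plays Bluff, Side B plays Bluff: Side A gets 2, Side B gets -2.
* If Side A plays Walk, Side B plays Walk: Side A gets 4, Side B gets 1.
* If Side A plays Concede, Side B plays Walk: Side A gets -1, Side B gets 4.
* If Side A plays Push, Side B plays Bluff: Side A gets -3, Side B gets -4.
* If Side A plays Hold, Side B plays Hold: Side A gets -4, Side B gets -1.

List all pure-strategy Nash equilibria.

For each strategy profile, look for a profitable unilateral deviation.
(Concede, Hold): Side B can switch to Walk (3 → 4). Not NE.
(Concede, Push): Side A can switch to Push (1 → 2). Not NE.
(Concede, Walk): Side A can switch to Hold (-1 → 2). Not NE.
(Concede, Bluff): Side A can switch to Hold (-1 → 5). Not NE.
(Hold, Hold): Side A can switch to Concede (-4 → 4). Not NE.
(Hold, Push): Side A can switch to Concede (-4 → 1). Not NE.
(Push, Walk): Side A gets 5, best alternative 4; Side B gets 3, best alternative -2. No profitable deviation — NE.
(The remaining 13 profiles each have a profitable deviation by the same check.)

The unique pure-strategy Nash equilibrium is (Push, Walk).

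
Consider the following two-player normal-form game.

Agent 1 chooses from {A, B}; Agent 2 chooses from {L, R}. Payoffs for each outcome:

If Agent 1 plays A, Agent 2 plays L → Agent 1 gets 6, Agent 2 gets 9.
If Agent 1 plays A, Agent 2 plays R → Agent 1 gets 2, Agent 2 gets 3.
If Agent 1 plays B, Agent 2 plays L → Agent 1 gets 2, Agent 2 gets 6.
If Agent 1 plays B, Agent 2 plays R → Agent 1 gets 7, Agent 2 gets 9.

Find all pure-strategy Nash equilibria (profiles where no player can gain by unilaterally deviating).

The pure Nash equilibria are (A, L) and (B, R).

For each strategy profile, look for a profitable unilateral deviation.
(A, L): Agent 1 gets 6, best alternative 2; Agent 2 gets 9, best alternative 3. No profitable deviation — NE.
(A, R): Agent 1 can switch to B (2 → 7). Not NE.
(B, L): Agent 1 can switch to A (2 → 6). Not NE.
(B, R): Agent 1 gets 7, best alternative 2; Agent 2 gets 9, best alternative 6. No profitable deviation — NE.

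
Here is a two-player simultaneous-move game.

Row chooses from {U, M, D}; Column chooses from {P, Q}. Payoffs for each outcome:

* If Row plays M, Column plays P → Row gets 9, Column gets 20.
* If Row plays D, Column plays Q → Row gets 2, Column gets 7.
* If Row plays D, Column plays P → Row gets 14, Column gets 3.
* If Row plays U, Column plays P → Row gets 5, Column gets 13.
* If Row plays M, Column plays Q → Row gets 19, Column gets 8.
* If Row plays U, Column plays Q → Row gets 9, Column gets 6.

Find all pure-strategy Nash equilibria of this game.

Row against P: payoffs 5, 9, 14 → best response D.
Row against Q: payoffs 9, 19, 2 → best response M.
Column against U: payoffs 13, 6 → best response P.
Column against M: payoffs 20, 8 → best response P.
Column against D: payoffs 3, 7 → best response Q.
No profile is a mutual best response for all players.

There is no pure-strategy Nash equilibrium.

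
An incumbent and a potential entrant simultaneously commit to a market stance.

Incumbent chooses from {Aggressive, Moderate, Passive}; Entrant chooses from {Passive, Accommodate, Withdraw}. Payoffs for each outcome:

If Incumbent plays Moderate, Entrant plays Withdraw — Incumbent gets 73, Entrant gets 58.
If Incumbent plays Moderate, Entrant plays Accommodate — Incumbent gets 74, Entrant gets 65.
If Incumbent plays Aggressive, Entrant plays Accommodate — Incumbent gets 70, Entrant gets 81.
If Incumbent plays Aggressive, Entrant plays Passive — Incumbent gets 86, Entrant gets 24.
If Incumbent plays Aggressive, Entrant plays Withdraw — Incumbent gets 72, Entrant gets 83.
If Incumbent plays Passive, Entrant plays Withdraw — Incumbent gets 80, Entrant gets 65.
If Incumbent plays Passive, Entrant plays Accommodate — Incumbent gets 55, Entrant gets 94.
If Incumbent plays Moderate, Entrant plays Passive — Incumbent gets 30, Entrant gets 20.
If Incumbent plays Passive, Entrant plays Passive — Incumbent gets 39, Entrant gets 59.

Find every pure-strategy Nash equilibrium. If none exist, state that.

(Moderate, Accommodate)

Incumbent against Passive: payoffs 86, 30, 39 → best response Aggressive.
Incumbent against Accommodate: payoffs 70, 74, 55 → best response Moderate.
Incumbent against Withdraw: payoffs 72, 73, 80 → best response Passive.
Entrant against Aggressive: payoffs 24, 81, 83 → best response Withdraw.
Entrant against Moderate: payoffs 20, 65, 58 → best response Accommodate.
Entrant against Passive: payoffs 59, 94, 65 → best response Accommodate.
Mutual best responses: (Moderate, Accommodate).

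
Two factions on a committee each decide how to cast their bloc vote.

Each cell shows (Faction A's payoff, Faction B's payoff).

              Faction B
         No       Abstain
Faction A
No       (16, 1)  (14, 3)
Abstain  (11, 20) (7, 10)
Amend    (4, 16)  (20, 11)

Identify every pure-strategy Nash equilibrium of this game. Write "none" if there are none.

This game has no pure Nash equilibrium.

Check each profile: it is a Nash equilibrium iff no player can strictly gain by switching unilaterally.
(No, No): Faction B can switch to Abstain (1 → 3). Not NE.
(No, Abstain): Faction A can switch to Amend (14 → 20). Not NE.
(Abstain, No): Faction A can switch to No (11 → 16). Not NE.
(Abstain, Abstain): Faction A can switch to No (7 → 14). Not NE.
(Amend, No): Faction A can switch to No (4 → 16). Not NE.
(Amend, Abstain): Faction B can switch to No (11 → 16). Not NE.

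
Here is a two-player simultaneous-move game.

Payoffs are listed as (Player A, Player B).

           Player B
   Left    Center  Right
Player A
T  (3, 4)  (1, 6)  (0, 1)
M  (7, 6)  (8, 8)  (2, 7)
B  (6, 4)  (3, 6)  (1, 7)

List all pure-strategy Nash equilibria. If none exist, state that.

For each strategy profile, look for a profitable unilateral deviation.
(T, Left): Player A can switch to M (3 → 7). Not NE.
(T, Center): Player A can switch to M (1 → 8). Not NE.
(T, Right): Player A can switch to M (0 → 2). Not NE.
(M, Left): Player B can switch to Center (6 → 8). Not NE.
(M, Center): Player A gets 8, best alternative 3; Player B gets 8, best alternative 7. No profitable deviation — NE.
(M, Right): Player B can switch to Center (7 → 8). Not NE.
(B, Left): Player A can switch to M (6 → 7). Not NE.
(B, Center): Player A can switch to M (3 → 8). Not NE.
(B, Right): Player A can switch to M (1 → 2). Not NE.

Pure NE: (M, Center)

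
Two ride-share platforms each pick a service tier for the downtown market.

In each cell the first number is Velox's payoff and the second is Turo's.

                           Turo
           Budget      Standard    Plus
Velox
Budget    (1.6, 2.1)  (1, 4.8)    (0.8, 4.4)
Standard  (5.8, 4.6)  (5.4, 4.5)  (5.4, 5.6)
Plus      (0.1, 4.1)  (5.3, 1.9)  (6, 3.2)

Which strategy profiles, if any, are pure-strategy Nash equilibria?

This game has no pure Nash equilibrium.

For each player, find the best response to each opponent profile; mutual best responses are the pure NE.
Velox against Budget: payoffs 1.6, 5.8, 0.1 → best response Standard.
Velox against Standard: payoffs 1, 5.4, 5.3 → best response Standard.
Velox against Plus: payoffs 0.8, 5.4, 6 → best response Plus.
Turo against Budget: payoffs 2.1, 4.8, 4.4 → best response Standard.
Turo against Standard: payoffs 4.6, 4.5, 5.6 → best response Plus.
Turo against Plus: payoffs 4.1, 1.9, 3.2 → best response Budget.
No profile is a mutual best response for all players.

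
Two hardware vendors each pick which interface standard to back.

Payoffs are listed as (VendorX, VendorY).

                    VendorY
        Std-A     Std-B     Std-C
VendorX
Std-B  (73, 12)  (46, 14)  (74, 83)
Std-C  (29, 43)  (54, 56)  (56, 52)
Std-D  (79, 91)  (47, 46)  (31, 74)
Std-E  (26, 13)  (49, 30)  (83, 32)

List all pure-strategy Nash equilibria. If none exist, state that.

The pure Nash equilibria are (Std-C, Std-B), (Std-D, Std-A), (Std-E, Std-C).

(Std-B, Std-A): VendorX can switch to Std-D (73 → 79). Not NE.
(Std-B, Std-B): VendorX can switch to Std-C (46 → 54). Not NE.
(Std-B, Std-C): VendorX can switch to Std-E (74 → 83). Not NE.
(Std-C, Std-A): VendorX can switch to Std-B (29 → 73). Not NE.
(Std-C, Std-B): VendorX gets 54, best alternative 49; VendorY gets 56, best alternative 52. No profitable deviation — NE.
(Std-C, Std-C): VendorX can switch to Std-B (56 → 74). Not NE.
(Std-D, Std-A): VendorX gets 79, best alternative 73; VendorY gets 91, best alternative 74. No profitable deviation — NE.
(Std-D, Std-B): VendorX can switch to Std-C (47 → 54). Not NE.
(Std-D, Std-C): VendorX can switch to Std-B (31 → 74). Not NE.
(Std-E, Std-A): VendorX can switch to Std-B (26 → 73). Not NE.
(Std-E, Std-B): VendorX can switch to Std-C (49 → 54). Not NE.
(Std-E, Std-C): VendorX gets 83, best alternative 74; VendorY gets 32, best alternative 30. No profitable deviation — NE.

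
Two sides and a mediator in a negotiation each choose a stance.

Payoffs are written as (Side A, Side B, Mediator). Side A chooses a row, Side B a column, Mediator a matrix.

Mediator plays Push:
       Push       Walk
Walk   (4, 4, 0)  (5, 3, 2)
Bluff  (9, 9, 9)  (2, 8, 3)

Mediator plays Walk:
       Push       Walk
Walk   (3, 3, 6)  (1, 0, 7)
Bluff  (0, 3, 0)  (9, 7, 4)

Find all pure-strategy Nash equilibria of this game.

Side A against (Push, Push): payoffs 4, 9 → best response Bluff.
Side A against (Push, Walk): payoffs 3, 0 → best response Walk.
Side A against (Walk, Push): payoffs 5, 2 → best response Walk.
Side A against (Walk, Walk): payoffs 1, 9 → best response Bluff.
Side B against (Walk, Push): payoffs 4, 3 → best response Push.
Side B against (Walk, Walk): payoffs 3, 0 → best response Push.
Side B against (Bluff, Push): payoffs 9, 8 → best response Push.
Side B against (Bluff, Walk): payoffs 3, 7 → best response Walk.
Mediator against (Walk, Push): payoffs 0, 6 → best response Walk.
Mediator against (Walk, Walk): payoffs 2, 7 → best response Walk.
Mediator against (Bluff, Push): payoffs 9, 0 → best response Push.
Mediator against (Bluff, Walk): payoffs 3, 4 → best response Walk.
Mutual best responses: (Walk, Push, Walk); (Bluff, Push, Push); (Bluff, Walk, Walk).

(Walk, Push, Walk), (Bluff, Push, Push), (Bluff, Walk, Walk)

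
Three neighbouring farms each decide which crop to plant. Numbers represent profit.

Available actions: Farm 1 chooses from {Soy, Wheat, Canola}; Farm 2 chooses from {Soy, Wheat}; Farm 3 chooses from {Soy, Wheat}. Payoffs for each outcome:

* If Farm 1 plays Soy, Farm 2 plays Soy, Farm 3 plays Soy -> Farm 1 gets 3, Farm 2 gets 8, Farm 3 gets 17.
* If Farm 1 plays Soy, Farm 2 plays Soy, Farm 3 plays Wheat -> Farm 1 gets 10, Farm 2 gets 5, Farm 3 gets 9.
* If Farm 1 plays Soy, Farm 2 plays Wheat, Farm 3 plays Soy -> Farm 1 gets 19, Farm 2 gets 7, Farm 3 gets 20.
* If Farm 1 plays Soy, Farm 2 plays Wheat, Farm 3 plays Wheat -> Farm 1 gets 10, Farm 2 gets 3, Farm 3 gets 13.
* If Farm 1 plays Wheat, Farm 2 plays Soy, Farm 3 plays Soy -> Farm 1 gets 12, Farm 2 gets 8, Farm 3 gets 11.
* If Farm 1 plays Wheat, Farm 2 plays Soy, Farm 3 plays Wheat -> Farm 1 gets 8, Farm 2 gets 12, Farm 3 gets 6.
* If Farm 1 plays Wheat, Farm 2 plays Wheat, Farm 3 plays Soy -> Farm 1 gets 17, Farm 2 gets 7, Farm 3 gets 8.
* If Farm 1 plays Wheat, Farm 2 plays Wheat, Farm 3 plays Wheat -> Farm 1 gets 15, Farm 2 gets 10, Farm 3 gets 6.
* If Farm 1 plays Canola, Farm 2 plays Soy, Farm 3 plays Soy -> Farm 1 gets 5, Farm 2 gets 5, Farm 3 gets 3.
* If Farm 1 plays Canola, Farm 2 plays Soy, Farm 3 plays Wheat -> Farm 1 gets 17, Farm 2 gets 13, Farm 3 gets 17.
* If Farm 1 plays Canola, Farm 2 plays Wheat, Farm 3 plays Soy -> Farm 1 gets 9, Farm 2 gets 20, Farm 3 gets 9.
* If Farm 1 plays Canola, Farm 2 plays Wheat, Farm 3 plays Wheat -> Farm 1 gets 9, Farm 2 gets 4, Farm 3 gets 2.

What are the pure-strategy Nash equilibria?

The pure Nash equilibria are (Wheat, Soy, Soy), (Canola, Soy, Wheat).

(Soy, Soy, Soy): Farm 1 can switch to Wheat (3 → 12). Not NE.
(Soy, Soy, Wheat): Farm 1 can switch to Canola (10 → 17). Not NE.
(Soy, Wheat, Soy): Farm 2 can switch to Soy (7 → 8). Not NE.
(Soy, Wheat, Wheat): Farm 1 can switch to Wheat (10 → 15). Not NE.
(Wheat, Soy, Soy): Farm 1 gets 12, best alternative 5; Farm 2 gets 8, best alternative 7; Farm 3 gets 11, best alternative 6. No profitable deviation — NE.
(Wheat, Soy, Wheat): Farm 1 can switch to Soy (8 → 10). Not NE.
(Wheat, Wheat, Soy): Farm 1 can switch to Soy (17 → 19). Not NE.
(Wheat, Wheat, Wheat): Farm 2 can switch to Soy (10 → 12). Not NE.
(Canola, Soy, Soy): Farm 1 can switch to Wheat (5 → 12). Not NE.
(Canola, Soy, Wheat): Farm 1 gets 17, best alternative 10; Farm 2 gets 13, best alternative 4; Farm 3 gets 17, best alternative 3. No profitable deviation — NE.
(The remaining 2 profiles each have a profitable deviation by the same check.)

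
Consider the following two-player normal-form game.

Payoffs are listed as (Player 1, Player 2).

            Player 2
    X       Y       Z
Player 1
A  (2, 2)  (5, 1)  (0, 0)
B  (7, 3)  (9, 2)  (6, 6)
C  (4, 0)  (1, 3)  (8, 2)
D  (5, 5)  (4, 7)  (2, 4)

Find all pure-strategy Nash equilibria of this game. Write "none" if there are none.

none

(A, X): Player 1 can switch to B (2 → 7). Not NE.
(A, Y): Player 1 can switch to B (5 → 9). Not NE.
(A, Z): Player 1 can switch to B (0 → 6). Not NE.
(B, X): Player 2 can switch to Z (3 → 6). Not NE.
(B, Y): Player 2 can switch to X (2 → 3). Not NE.
(B, Z): Player 1 can switch to C (6 → 8). Not NE.
(C, X): Player 1 can switch to B (4 → 7). Not NE.
(C, Y): Player 1 can switch to A (1 → 5). Not NE.
(C, Z): Player 2 can switch to Y (2 → 3). Not NE.
(D, X): Player 1 can switch to B (5 → 7). Not NE.
(The remaining 2 profiles each have a profitable deviation by the same check.)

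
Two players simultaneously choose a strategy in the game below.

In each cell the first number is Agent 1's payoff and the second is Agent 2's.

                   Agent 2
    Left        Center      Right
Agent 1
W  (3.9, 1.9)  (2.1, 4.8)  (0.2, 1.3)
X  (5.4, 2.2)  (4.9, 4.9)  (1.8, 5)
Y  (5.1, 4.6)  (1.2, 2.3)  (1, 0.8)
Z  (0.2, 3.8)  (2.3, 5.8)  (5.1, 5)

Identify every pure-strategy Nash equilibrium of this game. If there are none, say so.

There is no pure-strategy Nash equilibrium.

Check each profile: it is a Nash equilibrium iff no player can strictly gain by switching unilaterally.
(W, Left): Agent 1 can switch to X (3.9 → 5.4). Not NE.
(W, Center): Agent 1 can switch to X (2.1 → 4.9). Not NE.
(W, Right): Agent 1 can switch to X (0.2 → 1.8). Not NE.
(X, Left): Agent 2 can switch to Center (2.2 → 4.9). Not NE.
(X, Center): Agent 2 can switch to Right (4.9 → 5). Not NE.
(X, Right): Agent 1 can switch to Z (1.8 → 5.1). Not NE.
(Y, Left): Agent 1 can switch to X (5.1 → 5.4). Not NE.
(Y, Center): Agent 1 can switch to W (1.2 → 2.1). Not NE.
(The remaining 4 profiles each have a profitable deviation by the same check.)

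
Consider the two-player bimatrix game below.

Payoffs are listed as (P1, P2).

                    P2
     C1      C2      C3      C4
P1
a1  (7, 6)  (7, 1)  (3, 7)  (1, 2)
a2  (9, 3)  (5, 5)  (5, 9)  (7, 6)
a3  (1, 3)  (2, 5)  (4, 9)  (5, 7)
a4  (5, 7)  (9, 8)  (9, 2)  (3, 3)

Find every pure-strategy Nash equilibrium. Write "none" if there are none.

(a1, C1): P1 can switch to a2 (7 → 9). Not NE.
(a1, C2): P1 can switch to a4 (7 → 9). Not NE.
(a1, C3): P1 can switch to a2 (3 → 5). Not NE.
(a1, C4): P1 can switch to a2 (1 → 7). Not NE.
(a2, C1): P2 can switch to C2 (3 → 5). Not NE.
(a2, C2): P1 can switch to a1 (5 → 7). Not NE.
(a2, C3): P1 can switch to a4 (5 → 9). Not NE.
(a2, C4): P2 can switch to C3 (6 → 9). Not NE.
(a3, C1): P1 can switch to a1 (1 → 7). Not NE.
(a3, C2): P1 can switch to a1 (2 → 7). Not NE.
(a3, C3): P1 can switch to a2 (4 → 5). Not NE.
(a3, C4): P1 can switch to a2 (5 → 7). Not NE.
(a4, C2): P1 gets 9, best alternative 7; P2 gets 8, best alternative 7. No profitable deviation — NE.
(The remaining 3 profiles each have a profitable deviation by the same check.)

Pure NE: (a4, C2)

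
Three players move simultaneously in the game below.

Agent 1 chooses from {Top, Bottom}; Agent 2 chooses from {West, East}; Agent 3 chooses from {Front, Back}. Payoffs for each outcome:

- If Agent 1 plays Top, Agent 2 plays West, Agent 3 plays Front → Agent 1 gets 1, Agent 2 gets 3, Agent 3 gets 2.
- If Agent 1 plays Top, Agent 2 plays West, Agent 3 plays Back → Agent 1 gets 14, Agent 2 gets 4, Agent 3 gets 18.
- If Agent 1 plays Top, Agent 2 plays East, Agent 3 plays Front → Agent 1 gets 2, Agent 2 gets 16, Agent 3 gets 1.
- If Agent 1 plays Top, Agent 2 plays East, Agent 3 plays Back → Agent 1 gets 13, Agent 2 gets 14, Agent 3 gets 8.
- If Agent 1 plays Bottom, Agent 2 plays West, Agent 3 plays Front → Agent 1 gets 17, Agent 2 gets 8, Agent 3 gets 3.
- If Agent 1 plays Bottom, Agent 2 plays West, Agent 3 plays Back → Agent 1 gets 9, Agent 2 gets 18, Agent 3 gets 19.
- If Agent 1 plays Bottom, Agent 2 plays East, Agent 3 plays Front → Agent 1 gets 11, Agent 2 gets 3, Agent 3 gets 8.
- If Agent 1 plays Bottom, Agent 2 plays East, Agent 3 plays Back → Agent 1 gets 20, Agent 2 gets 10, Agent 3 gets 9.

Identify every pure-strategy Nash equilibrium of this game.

For each player, find the best response to each opponent profile; mutual best responses are the pure NE.
Agent 1 against (West, Front): payoffs 1, 17 → best response Bottom.
Agent 1 against (West, Back): payoffs 14, 9 → best response Top.
Agent 1 against (East, Front): payoffs 2, 11 → best response Bottom.
Agent 1 against (East, Back): payoffs 13, 20 → best response Bottom.
Agent 2 against (Top, Front): payoffs 3, 16 → best response East.
Agent 2 against (Top, Back): payoffs 4, 14 → best response East.
Agent 2 against (Bottom, Front): payoffs 8, 3 → best response West.
Agent 2 against (Bottom, Back): payoffs 18, 10 → best response West.
Agent 3 against (Top, West): payoffs 2, 18 → best response Back.
Agent 3 against (Top, East): payoffs 1, 8 → best response Back.
Agent 3 against (Bottom, West): payoffs 3, 19 → best response Back.
Agent 3 against (Bottom, East): payoffs 8, 9 → best response Back.
No profile is a mutual best response for all players.

No pure-strategy Nash equilibrium.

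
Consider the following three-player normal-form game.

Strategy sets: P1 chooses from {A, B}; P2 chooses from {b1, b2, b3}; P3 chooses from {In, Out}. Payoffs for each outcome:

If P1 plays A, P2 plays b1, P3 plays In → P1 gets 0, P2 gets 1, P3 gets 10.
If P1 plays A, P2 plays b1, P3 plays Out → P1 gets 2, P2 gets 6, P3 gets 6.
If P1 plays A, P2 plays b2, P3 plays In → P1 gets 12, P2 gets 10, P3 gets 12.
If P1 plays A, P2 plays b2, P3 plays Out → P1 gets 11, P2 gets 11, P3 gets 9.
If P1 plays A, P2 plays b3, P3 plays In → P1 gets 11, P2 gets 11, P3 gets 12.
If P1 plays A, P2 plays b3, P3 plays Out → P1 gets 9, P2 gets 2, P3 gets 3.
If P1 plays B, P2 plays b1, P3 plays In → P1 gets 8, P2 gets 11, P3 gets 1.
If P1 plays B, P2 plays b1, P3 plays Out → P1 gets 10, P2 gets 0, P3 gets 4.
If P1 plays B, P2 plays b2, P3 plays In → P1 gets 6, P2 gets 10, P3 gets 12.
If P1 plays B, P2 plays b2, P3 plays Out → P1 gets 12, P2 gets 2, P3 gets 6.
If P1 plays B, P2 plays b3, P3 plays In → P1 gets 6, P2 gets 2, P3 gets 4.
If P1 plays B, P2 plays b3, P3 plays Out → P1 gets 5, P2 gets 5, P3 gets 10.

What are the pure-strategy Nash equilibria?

(A, b3, In)

Check each profile: it is a Nash equilibrium iff no player can strictly gain by switching unilaterally.
(A, b1, In): P1 can switch to B (0 → 8). Not NE.
(A, b1, Out): P1 can switch to B (2 → 10). Not NE.
(A, b2, In): P2 can switch to b3 (10 → 11). Not NE.
(A, b2, Out): P1 can switch to B (11 → 12). Not NE.
(A, b3, In): P1 gets 11, best alternative 6; P2 gets 11, best alternative 10; P3 gets 12, best alternative 3. No profitable deviation — NE.
(A, b3, Out): P2 can switch to b1 (2 → 6). Not NE.
(B, b1, In): P3 can switch to Out (1 → 4). Not NE.
(B, b1, Out): P2 can switch to b2 (0 → 2). Not NE.
(B, b2, In): P1 can switch to A (6 → 12). Not NE.
(The remaining 3 profiles each have a profitable deviation by the same check.)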